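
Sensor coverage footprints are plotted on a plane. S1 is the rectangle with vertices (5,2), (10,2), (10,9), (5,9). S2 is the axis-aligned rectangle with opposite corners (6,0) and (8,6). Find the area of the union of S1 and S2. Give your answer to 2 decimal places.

39.00

By inclusion–exclusion:
Individual areas: |S1| = 35, |S2| = 12.
|S1∩S2|: x∈[6,8], y∈[2,6] → 2·4 = 8.
|S1 ∪ S2| = 47 − 8 = 39.00.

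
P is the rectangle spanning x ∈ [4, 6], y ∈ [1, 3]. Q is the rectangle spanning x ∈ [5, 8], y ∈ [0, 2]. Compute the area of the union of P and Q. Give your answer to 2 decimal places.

9.00

By inclusion–exclusion:
Individual areas: |P| = 4, |Q| = 6.
|P∩Q|: x∈[5,6], y∈[1,2] → 1·1 = 1.
|P ∪ Q| = 10 − 1 = 9.00.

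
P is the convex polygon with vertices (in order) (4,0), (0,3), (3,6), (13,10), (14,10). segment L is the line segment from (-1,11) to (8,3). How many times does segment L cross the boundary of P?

2

The segment meets the boundary at (7.471,3.471), (4.121,6.448).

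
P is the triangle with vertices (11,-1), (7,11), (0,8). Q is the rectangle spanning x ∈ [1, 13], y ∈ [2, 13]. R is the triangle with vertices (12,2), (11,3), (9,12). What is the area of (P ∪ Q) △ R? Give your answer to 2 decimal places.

|P ∪ Q| = 136.6234.
|(P ∪ Q) ∩ R| = 3.5.
|(P ∪ Q) △ R| = 136.6234 + 3.5 − 7 = 133.12.

133.12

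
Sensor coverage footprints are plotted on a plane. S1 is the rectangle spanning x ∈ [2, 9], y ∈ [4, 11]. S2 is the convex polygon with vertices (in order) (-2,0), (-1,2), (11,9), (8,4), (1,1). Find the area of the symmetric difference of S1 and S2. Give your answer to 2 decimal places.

53.98

|S1| = 49, |S2| = 28.5, |S1∩S2| = 11.7619.
|S1 △ S2| = |S1| + |S2| − 2·|S1∩S2| = 49 + 28.5 − 23.5238 = 53.98.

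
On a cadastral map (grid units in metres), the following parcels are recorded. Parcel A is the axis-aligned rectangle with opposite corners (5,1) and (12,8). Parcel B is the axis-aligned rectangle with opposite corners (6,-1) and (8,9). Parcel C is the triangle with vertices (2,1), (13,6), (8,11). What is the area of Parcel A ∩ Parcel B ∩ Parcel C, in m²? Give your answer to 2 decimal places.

The intersection is the polygon with vertices (8,3.727), (6,2.818), (6,7.667), (6.2,8), (8,8).
By the shoelace formula its area is 9.42.

9.42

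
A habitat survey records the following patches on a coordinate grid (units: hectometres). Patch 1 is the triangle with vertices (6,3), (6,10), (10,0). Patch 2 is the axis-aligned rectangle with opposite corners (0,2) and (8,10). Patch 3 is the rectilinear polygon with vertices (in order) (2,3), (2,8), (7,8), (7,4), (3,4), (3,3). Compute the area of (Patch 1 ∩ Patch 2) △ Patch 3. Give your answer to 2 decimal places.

23.43

|Patch 1 ∩ Patch 2| = 10.3333.
|(Patch 1 ∩ Patch 2) ∩ Patch 3| = 3.95.
|(Patch 1 ∩ Patch 2) △ Patch 3| = 10.3333 + 21 − 7.9 = 23.43.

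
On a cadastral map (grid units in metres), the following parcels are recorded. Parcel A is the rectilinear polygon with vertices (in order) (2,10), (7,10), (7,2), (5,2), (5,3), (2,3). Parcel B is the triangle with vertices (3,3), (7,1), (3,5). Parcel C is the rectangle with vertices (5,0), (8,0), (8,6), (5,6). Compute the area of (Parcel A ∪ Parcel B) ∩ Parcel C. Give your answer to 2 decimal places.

The region (Parcel A ∪ Parcel B) ∩ Parcel C is the polygon with vertices (7,2), (6,2), (7,1), (5,2), (5,6), (7,6).
By the shoelace formula its area is 8.50.

8.50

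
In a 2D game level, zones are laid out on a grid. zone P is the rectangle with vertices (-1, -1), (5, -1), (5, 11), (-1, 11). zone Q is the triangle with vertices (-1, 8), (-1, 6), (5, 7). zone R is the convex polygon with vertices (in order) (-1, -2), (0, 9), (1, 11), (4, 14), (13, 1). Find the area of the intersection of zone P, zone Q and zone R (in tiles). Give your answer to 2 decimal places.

4.48

The intersection is the polygon with vertices (5,7), (-0.262,6.123), (-0.104,7.851).
By the shoelace formula its area is 4.48.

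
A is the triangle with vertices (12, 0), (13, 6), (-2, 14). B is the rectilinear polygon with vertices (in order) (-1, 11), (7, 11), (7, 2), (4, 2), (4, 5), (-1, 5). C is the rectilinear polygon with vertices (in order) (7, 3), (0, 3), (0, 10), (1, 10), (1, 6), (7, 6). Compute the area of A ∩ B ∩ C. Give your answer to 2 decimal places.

The intersection is the polygon with vertices (7,5), (6,6), (7,6).
By the shoelace formula its area is 0.50.

0.50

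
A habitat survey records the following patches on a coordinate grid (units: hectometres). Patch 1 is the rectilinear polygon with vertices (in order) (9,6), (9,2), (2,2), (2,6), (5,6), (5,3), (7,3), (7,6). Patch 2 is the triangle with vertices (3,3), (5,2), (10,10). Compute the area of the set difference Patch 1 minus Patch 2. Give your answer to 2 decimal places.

18.49

|Patch 1| = 22, |Patch 1∩Patch 2| = 3.5125.
|Patch 1 ∖ Patch 2| = |Patch 1| − |Patch 1∩Patch 2| = 22 − 3.5125 = 18.49.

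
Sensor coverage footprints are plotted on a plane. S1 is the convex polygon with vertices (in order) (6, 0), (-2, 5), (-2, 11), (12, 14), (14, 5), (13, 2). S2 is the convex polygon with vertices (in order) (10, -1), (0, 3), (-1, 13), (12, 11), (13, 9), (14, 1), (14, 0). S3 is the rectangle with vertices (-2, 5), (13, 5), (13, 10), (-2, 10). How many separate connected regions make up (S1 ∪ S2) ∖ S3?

2

(S1 ∪ S2) ∖ S3 splits into 2 disjoint pieces (area 65.8652, area 40.9527).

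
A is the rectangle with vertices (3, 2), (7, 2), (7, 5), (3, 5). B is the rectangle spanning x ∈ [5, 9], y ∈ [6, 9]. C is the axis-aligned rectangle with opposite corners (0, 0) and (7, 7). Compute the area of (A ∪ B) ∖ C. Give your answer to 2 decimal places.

10.00

|A ∪ B| = 24.
|(A ∪ B) ∩ C| = 14.
|(A ∪ B) ∖ C| = 24 − 14 = 10.00.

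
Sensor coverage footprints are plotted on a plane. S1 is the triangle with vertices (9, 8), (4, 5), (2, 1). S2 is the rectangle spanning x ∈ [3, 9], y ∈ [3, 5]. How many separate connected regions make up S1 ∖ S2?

S1 ∖ S2 splits into 2 disjoint pieces (area 3, area 1).

2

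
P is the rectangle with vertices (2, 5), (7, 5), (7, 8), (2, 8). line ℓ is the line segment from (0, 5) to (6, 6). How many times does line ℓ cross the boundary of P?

The segment meets the boundary at (2,5.333).

1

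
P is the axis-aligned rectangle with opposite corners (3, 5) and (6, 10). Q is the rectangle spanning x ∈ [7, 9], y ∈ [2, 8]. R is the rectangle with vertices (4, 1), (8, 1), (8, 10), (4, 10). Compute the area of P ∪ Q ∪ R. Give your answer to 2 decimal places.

47.00

By inclusion–exclusion:
Individual areas: |P| = 15, |Q| = 12, |R| = 36.
|P∩Q| = 0 (no overlap).
|P∩R|: x∈[4,6], y∈[5,10] → 2·5 = 10.
|Q∩R|: x∈[7,8], y∈[2,8] → 1·6 = 6.
|P∩Q∩R| = 0.
|P ∪ Q ∪ R| = 63 − 16 + 0 = 47.00.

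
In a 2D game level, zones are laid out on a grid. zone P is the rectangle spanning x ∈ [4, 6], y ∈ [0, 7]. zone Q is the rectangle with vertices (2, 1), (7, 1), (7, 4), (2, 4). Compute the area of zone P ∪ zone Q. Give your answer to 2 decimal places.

By inclusion–exclusion:
Individual areas: |zone P| = 14, |zone Q| = 15.
|zone P∩zone Q|: x∈[4,6], y∈[1,4] → 2·3 = 6.
|zone P ∪ zone Q| = 29 − 6 = 23.00.

23.00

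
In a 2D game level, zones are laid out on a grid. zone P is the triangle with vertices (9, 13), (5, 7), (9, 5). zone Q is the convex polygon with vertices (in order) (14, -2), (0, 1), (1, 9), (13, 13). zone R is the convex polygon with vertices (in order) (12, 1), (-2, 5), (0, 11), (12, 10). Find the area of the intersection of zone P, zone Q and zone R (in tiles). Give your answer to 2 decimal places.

The intersection is the polygon with vertices (5,7), (7.263,10.395), (9,10.25), (9,5).
By the shoelace formula its area is 13.61.

13.61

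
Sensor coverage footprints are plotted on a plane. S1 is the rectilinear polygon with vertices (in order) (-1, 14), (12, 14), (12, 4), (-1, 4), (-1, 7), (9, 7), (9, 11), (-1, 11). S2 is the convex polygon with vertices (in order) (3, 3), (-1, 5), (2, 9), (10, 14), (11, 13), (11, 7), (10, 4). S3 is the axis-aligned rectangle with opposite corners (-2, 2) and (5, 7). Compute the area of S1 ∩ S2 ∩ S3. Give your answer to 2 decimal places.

The intersection is the polygon with vertices (-1,5), (0.5,7), (5,7), (5,4), (1,4).
By the shoelace formula its area is 15.50.

15.50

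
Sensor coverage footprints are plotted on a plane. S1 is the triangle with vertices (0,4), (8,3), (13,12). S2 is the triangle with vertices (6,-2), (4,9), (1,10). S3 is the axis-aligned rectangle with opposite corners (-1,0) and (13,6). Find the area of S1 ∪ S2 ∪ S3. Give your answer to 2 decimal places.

By inclusion–exclusion:
Individual areas: |S1| = 38.5, |S2| = 15.5, |S3| = 84.
|S1∩S2| = 4.4025.
|S1∩S3| = 19.25.
|S2∩S3| = 7.0455.
|S1∩S2∩S3| = 3.9381.
|S1 ∪ S2 ∪ S3| = 138 − 30.6979 + 3.9381 = 111.24.

111.24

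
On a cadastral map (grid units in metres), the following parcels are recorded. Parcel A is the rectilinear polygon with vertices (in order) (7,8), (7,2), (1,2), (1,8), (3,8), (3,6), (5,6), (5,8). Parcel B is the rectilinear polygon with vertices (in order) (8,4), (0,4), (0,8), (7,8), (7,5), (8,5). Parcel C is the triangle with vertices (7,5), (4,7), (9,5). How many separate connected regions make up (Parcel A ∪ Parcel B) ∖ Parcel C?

1

(Parcel A ∪ Parcel B) ∖ Parcel C is a single connected region.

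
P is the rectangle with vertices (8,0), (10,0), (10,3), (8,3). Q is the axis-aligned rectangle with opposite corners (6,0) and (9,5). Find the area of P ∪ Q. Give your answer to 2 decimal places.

By inclusion–exclusion:
Individual areas: |P| = 6, |Q| = 15.
|P∩Q|: x∈[8,9], y∈[0,3] → 1·3 = 3.
|P ∪ Q| = 21 − 3 = 18.00.

18.00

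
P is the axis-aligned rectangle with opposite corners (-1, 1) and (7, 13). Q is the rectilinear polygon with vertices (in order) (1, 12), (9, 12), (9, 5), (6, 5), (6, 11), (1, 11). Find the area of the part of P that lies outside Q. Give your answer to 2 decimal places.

|P| = 96, |P∩Q| = 12.
|P ∖ Q| = |P| − |P∩Q| = 96 − 12 = 84.00.

84.00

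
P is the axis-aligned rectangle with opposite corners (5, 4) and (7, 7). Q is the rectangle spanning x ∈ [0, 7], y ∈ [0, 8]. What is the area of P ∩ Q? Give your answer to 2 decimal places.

|P∩Q|: x∈[5,7], y∈[4,7] → 2·3 = 6.

6.00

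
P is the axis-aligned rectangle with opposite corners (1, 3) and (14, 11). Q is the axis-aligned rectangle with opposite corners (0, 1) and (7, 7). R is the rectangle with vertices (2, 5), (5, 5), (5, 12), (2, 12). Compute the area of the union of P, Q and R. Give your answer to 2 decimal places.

125.00

By inclusion–exclusion:
Individual areas: |P| = 104, |Q| = 42, |R| = 21.
|P∩Q|: x∈[1,7], y∈[3,7] → 6·4 = 24.
|P∩R|: x∈[2,5], y∈[5,11] → 3·6 = 18.
|Q∩R|: x∈[2,5], y∈[5,7] → 3·2 = 6.
|P∩Q∩R| = 6.
|P ∪ Q ∪ R| = 167 − 48 + 6 = 125.00.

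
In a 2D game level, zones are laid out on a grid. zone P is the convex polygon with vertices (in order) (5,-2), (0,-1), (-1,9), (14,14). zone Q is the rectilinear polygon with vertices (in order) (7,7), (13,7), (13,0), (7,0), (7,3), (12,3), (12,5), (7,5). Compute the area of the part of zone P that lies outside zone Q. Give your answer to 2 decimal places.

|zone P| = 122, |zone P∩zone Q| = 5.5868.
|zone P ∖ zone Q| = |zone P| − |zone P∩zone Q| = 122 − 5.5868 = 116.41.

116.41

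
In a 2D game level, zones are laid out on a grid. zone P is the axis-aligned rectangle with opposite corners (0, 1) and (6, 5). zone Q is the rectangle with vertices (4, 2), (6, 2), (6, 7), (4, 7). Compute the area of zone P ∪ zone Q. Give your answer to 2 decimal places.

By inclusion–exclusion:
Individual areas: |zone P| = 24, |zone Q| = 10.
|zone P∩zone Q|: x∈[4,6], y∈[2,5] → 2·3 = 6.
|zone P ∪ zone Q| = 34 − 6 = 28.00.

28.00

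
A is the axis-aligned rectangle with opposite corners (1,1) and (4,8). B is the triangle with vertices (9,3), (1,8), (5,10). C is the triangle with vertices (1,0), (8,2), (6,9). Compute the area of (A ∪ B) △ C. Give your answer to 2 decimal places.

39.48

|A ∪ B| = 36.1875.
|(A ∪ B) ∩ C| = 11.6055.
|(A ∪ B) △ C| = 36.1875 + 26.5 − 23.2109 = 39.48.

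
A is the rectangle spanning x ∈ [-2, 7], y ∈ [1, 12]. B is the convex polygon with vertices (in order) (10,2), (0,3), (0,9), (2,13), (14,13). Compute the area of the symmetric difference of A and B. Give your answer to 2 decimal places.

95.60

|A| = 99, |B| = 123, |A∩B| = 63.2.
|A △ B| = |A| + |B| − 2·|A∩B| = 99 + 123 − 126.4 = 95.60.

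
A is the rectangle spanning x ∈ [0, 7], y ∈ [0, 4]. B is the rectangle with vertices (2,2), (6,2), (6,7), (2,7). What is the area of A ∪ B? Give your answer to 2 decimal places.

By inclusion–exclusion:
Individual areas: |A| = 28, |B| = 20.
|A∩B|: x∈[2,6], y∈[2,4] → 4·2 = 8.
|A ∪ B| = 48 − 8 = 40.00.

40.00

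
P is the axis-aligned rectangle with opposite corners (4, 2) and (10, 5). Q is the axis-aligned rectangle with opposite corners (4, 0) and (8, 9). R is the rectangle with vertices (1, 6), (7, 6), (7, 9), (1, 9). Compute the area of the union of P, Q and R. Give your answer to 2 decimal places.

By inclusion–exclusion:
Individual areas: |P| = 18, |Q| = 36, |R| = 18.
|P∩Q|: x∈[4,8], y∈[2,5] → 4·3 = 12.
|P∩R| = 0 (no overlap).
|Q∩R|: x∈[4,7], y∈[6,9] → 3·3 = 9.
|P∩Q∩R| = 0.
|P ∪ Q ∪ R| = 72 − 21 + 0 = 51.00.

51.00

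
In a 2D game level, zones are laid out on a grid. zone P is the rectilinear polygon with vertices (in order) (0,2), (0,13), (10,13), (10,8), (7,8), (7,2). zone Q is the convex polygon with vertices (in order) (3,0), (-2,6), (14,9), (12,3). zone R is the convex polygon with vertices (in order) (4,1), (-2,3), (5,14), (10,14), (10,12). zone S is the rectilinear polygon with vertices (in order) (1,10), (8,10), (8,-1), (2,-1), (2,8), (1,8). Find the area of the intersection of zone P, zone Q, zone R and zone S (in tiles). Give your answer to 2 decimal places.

20.57

The intersection is the polygon with vertices (7,6.5), (4.545,2), (2,2), (2,6.75), (7,7.688).
By the shoelace formula its area is 20.57.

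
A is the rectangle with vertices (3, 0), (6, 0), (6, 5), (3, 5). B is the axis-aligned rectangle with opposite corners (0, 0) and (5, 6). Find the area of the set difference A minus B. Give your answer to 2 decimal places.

5.00

|A∩B|: x∈[3,5], y∈[0,5] → 2·5 = 10.
|A| = 15.
|A ∖ B| = |A| − |A∩B| = 15 − 10 = 5.00.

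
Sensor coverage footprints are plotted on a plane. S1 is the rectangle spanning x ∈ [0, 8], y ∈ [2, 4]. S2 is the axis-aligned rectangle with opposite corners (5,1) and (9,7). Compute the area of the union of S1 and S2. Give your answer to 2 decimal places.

By inclusion–exclusion:
Individual areas: |S1| = 16, |S2| = 24.
|S1∩S2|: x∈[5,8], y∈[2,4] → 3·2 = 6.
|S1 ∪ S2| = 40 − 6 = 34.00.

34.00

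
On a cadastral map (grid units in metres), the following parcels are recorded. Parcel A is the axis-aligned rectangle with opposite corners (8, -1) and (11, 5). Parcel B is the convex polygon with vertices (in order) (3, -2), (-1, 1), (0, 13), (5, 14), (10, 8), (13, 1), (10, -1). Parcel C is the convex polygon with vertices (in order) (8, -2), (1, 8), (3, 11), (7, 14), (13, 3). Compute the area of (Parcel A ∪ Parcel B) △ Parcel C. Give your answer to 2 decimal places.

|Parcel A ∪ Parcel B| = 155.8333.
|(Parcel A ∪ Parcel B) ∩ Parcel C| = 87.0631.
|(Parcel A ∪ Parcel B) △ Parcel C| = 155.8333 + 96.5 − 174.1262 = 78.21.

78.21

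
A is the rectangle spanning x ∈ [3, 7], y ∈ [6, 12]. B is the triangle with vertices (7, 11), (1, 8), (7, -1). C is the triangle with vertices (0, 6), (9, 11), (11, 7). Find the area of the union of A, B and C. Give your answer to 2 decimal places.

By inclusion–exclusion:
Individual areas: |A| = 24, |B| = 36, |C| = 23.
|A∩B| = 16.
|A∩C| = 9.2929.
|B∩C| = 10.5136.
|A∩B∩C| = 9.2929.
|A ∪ B ∪ C| = 83 − 35.8065 + 9.2929 = 56.49.

56.49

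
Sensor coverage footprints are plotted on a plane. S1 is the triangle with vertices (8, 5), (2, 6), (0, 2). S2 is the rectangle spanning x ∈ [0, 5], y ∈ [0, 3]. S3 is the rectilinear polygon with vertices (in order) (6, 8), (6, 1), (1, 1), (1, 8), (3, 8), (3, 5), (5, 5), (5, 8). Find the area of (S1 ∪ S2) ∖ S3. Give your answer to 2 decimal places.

9.67

|S1 ∪ S2| = 26.9167.
|(S1 ∪ S2) ∩ S3| = 17.25.
|(S1 ∪ S2) ∖ S3| = 26.9167 − 17.25 = 9.67.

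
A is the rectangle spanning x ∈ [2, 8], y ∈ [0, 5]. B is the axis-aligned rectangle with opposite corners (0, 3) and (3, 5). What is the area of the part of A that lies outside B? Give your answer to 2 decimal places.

28.00

|A∩B|: x∈[2,3], y∈[3,5] → 1·2 = 2.
|A| = 30.
|A ∖ B| = |A| − |A∩B| = 30 − 2 = 28.00.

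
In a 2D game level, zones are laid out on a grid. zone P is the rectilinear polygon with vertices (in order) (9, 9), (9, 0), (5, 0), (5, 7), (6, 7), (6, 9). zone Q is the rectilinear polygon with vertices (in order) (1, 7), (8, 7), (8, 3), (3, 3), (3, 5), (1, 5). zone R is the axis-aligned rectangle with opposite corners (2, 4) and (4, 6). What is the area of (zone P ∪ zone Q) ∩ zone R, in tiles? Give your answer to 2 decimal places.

3.00

The region (zone P ∪ zone Q) ∩ zone R is the polygon with vertices (3,5), (2,5), (2,6), (4,6), (4,4), (3,4).
By the shoelace formula its area is 3.00.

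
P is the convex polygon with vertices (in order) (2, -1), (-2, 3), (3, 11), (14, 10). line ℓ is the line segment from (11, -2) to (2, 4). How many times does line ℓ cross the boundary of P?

The segment meets the boundary at (5.158,1.895).

1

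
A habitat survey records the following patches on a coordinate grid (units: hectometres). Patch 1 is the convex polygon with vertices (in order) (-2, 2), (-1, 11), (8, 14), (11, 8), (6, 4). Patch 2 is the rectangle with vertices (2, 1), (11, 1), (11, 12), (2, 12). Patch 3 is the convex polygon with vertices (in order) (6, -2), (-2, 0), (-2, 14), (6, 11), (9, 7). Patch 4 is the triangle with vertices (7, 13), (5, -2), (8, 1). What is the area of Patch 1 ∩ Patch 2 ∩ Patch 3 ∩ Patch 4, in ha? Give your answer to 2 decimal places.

6.48

The intersection is the polygon with vertices (5.793,3.948), (6.623,10.17), (7.312,9.25), (7.641,5.312), (6,4).
By the shoelace formula its area is 6.48.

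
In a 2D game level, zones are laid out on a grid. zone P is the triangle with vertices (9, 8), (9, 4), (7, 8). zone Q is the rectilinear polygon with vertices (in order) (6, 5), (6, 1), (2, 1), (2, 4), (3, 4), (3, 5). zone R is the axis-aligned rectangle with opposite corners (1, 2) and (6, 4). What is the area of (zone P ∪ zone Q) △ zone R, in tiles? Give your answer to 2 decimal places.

|zone P ∪ zone Q| = 19.
|(zone P ∪ zone Q) ∩ zone R| = 8.
|(zone P ∪ zone Q) △ zone R| = 19 + 10 − 16 = 13.00.

13.00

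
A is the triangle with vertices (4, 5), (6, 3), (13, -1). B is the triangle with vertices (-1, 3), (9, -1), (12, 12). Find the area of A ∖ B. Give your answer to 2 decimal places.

0.58

|A| = 3, |A∩B| = 2.4166.
|A ∖ B| = |A| − |A∩B| = 3 − 2.4166 = 0.58.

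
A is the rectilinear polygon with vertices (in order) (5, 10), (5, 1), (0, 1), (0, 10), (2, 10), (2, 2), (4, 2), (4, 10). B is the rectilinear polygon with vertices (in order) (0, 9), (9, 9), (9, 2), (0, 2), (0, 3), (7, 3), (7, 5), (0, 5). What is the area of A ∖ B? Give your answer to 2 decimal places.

|A| = 29, |A∩B| = 15.
|A ∖ B| = |A| − |A∩B| = 29 − 15 = 14.00.

14.00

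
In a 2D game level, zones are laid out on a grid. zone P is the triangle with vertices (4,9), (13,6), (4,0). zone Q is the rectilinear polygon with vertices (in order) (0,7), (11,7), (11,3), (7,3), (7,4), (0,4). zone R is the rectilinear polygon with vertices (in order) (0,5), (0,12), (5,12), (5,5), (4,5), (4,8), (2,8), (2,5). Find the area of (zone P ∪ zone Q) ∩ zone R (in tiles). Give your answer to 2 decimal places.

|zone P ∪ zone Q| = 54.75.
|(zone P ∪ zone Q) ∩ zone R| = 7.83.

7.83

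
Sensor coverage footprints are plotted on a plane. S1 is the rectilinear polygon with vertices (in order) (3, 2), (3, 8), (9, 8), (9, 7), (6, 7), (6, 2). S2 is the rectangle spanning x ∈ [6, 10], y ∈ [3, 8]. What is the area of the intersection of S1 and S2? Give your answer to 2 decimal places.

3.00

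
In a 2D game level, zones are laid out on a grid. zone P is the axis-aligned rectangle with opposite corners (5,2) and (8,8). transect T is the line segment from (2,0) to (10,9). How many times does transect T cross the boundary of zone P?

2

The segment meets the boundary at (8,6.75), (5,3.375).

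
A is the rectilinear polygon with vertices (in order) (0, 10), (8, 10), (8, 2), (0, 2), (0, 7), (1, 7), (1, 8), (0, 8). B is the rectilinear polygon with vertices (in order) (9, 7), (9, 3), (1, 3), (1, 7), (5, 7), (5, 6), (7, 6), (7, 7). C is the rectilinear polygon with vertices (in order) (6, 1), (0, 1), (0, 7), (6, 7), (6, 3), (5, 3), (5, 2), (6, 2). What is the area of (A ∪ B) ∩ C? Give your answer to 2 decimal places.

|A ∪ B| = 67.
|(A ∪ B) ∩ C| = 29.00.

29.00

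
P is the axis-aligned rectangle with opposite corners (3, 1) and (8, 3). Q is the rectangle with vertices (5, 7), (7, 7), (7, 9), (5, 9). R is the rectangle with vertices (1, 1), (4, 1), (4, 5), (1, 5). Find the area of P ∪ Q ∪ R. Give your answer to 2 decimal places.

By inclusion–exclusion:
Individual areas: |P| = 10, |Q| = 4, |R| = 12.
|P∩Q| = 0 (no overlap).
|P∩R|: x∈[3,4], y∈[1,3] → 1·2 = 2.
|Q∩R| = 0 (no overlap).
|P∩Q∩R| = 0.
|P ∪ Q ∪ R| = 26 − 2 + 0 = 24.00.

24.00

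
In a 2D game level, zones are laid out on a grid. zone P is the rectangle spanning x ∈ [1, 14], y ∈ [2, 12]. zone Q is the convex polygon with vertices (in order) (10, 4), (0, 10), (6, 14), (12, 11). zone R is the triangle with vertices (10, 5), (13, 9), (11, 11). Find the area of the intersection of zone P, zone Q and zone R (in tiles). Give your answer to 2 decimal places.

3.38

The intersection is the polygon with vertices (10.461,5.615), (10,5), (11,11), (11.778,10.222).
By the shoelace formula its area is 3.38.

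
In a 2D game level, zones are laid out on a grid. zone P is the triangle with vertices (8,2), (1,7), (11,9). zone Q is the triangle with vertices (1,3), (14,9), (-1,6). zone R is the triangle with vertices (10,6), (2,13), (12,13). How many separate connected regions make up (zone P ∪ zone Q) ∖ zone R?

(zone P ∪ zone Q) ∖ zone R splits into 2 disjoint pieces (area 37.3629, area 1.6391).

2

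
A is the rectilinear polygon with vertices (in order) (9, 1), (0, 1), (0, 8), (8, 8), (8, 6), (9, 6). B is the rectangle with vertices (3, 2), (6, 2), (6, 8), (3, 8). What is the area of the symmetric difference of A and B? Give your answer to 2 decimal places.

43.00

|A| = 61, |B| = 18, |A∩B| = 18.
|A △ B| = |A| + |B| − 2·|A∩B| = 61 + 18 − 36 = 43.00.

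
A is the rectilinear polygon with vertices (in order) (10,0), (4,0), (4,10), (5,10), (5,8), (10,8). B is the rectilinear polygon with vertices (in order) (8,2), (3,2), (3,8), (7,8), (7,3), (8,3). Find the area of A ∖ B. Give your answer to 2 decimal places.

|A| = 50, |A∩B| = 19.
|A ∖ B| = |A| − |A∩B| = 50 − 19 = 31.00.

31.00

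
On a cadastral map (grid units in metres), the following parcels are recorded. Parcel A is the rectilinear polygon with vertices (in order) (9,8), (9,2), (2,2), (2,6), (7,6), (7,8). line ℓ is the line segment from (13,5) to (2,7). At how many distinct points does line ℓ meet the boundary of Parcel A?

The segment meets the boundary at (7,6.091), (9,5.727).

2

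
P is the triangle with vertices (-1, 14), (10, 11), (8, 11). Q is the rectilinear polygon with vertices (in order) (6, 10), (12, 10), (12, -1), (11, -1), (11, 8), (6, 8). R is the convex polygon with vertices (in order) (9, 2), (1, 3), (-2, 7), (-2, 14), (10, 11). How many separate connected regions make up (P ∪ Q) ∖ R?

2

(P ∪ Q) ∖ R splits into 2 disjoint pieces (area 1, area 13.4444).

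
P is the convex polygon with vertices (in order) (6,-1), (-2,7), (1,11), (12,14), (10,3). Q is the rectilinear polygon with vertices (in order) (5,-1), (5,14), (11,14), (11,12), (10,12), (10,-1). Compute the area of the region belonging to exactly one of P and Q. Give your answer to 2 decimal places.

|P| = 119.5, |Q| = 77, |P∩Q| = 61.9545.
|P △ Q| = |P| + |Q| − 2·|P∩Q| = 119.5 + 77 − 123.9091 = 72.59.

72.59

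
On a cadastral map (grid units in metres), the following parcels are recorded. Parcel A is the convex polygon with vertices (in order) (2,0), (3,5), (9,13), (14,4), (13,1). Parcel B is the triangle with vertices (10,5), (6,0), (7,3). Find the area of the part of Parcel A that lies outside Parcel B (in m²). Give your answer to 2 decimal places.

|Parcel A| = 91, |Parcel A∩Parcel B| = 3.4657.
|Parcel A ∖ Parcel B| = |Parcel A| − |Parcel A∩Parcel B| = 91 − 3.4657 = 87.53.

87.53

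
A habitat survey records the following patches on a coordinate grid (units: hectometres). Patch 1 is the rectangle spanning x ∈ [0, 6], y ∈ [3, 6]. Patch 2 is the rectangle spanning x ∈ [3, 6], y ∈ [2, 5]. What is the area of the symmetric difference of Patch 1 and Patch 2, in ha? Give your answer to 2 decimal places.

15.00

|Patch 1∩Patch 2|: x∈[3,6], y∈[3,5] → 3·2 = 6.
|Patch 1 △ Patch 2| = |Patch 1| + |Patch 2| − 2·|Patch 1∩Patch 2| = 18 + 9 − 12 = 15.00.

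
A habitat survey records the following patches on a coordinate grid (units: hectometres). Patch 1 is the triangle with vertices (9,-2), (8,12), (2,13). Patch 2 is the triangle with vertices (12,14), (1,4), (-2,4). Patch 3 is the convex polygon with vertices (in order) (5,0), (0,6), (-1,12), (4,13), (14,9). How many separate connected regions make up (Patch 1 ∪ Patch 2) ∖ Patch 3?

5

(Patch 1 ∪ Patch 2) ∖ Patch 3 splits into 5 disjoint pieces (area 4.5273, area 2.895, area 0.184, area 0.7847, area 1.1779).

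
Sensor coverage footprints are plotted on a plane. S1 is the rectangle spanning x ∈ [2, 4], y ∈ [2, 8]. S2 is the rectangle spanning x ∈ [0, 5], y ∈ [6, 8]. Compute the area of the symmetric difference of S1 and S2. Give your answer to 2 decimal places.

14.00

|S1∩S2|: x∈[2,4], y∈[6,8] → 2·2 = 4.
|S1 △ S2| = |S1| + |S2| − 2·|S1∩S2| = 12 + 10 − 8 = 14.00.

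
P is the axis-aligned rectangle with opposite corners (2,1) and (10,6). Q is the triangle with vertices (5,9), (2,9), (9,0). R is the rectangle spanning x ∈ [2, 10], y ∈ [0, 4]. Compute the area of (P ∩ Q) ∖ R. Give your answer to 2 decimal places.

3.33

|P ∩ Q| = 5.8333.
|(P ∩ Q) ∩ R| = 2.5.
|(P ∩ Q) ∖ R| = 5.8333 − 2.5 = 3.33.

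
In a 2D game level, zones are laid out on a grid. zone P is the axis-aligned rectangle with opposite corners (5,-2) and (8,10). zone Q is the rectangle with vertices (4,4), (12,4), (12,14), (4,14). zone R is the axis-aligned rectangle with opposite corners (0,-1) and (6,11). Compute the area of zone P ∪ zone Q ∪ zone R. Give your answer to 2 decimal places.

151.00

By inclusion–exclusion:
Individual areas: |zone P| = 36, |zone Q| = 80, |zone R| = 72.
|zone P∩zone Q|: x∈[5,8], y∈[4,10] → 3·6 = 18.
|zone P∩zone R|: x∈[5,6], y∈[-1,10] → 1·11 = 11.
|zone Q∩zone R|: x∈[4,6], y∈[4,11] → 2·7 = 14.
|zone P∩zone Q∩zone R| = 6.
|zone P ∪ zone Q ∪ zone R| = 188 − 43 + 6 = 151.00.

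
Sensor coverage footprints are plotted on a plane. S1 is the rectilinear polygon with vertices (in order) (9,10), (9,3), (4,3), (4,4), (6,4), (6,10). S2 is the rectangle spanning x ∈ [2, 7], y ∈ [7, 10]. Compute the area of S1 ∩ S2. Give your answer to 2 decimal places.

3.00

The intersection is the polygon with vertices (6,10), (7,10), (7,7), (6,7).
By the shoelace formula its area is 3.00.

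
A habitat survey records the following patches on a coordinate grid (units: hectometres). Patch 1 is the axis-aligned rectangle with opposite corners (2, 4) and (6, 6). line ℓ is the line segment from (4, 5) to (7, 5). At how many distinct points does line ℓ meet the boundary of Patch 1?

The segment meets the boundary at (6,5).

1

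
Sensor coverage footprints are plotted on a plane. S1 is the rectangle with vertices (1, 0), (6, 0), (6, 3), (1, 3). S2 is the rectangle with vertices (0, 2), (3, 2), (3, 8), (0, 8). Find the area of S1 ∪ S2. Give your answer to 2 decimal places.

31.00

By inclusion–exclusion:
Individual areas: |S1| = 15, |S2| = 18.
|S1∩S2|: x∈[1,3], y∈[2,3] → 2·1 = 2.
|S1 ∪ S2| = 33 − 2 = 31.00.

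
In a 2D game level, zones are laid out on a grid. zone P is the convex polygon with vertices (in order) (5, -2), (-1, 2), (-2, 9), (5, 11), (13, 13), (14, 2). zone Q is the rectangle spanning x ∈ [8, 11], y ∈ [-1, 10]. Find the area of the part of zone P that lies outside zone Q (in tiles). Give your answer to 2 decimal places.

138.00

|zone P| = 168, |zone P∩zone Q| = 30.
|zone P ∖ zone Q| = |zone P| − |zone P∩zone Q| = 168 − 30 = 138.00.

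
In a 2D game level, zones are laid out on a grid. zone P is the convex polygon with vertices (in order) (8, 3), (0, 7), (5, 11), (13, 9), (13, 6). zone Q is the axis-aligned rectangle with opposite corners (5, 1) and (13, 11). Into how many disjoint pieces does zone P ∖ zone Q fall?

zone P ∖ zone Q is a single connected region.

1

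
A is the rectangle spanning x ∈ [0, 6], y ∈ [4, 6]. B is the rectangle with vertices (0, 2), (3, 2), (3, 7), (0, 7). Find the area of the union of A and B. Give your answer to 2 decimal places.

By inclusion–exclusion:
Individual areas: |A| = 12, |B| = 15.
|A∩B|: x∈[0,3], y∈[4,6] → 3·2 = 6.
|A ∪ B| = 27 − 6 = 21.00.

21.00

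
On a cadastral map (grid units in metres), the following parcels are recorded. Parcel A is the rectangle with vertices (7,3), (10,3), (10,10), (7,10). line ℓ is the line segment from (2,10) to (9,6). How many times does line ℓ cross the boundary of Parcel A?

1

The segment meets the boundary at (7,7.143).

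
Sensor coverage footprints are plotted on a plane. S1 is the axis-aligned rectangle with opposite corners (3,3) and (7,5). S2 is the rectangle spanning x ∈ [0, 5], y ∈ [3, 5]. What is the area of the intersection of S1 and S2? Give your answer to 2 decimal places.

4.00

|S1∩S2|: x∈[3,5], y∈[3,5] → 2·2 = 4.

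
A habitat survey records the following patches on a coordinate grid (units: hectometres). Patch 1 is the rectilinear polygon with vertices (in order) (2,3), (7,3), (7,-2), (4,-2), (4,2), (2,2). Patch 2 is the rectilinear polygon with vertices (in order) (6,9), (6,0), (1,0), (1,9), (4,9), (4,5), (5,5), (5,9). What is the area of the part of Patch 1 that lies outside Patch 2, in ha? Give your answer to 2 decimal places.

|Patch 1| = 17, |Patch 1∩Patch 2| = 8.
|Patch 1 ∖ Patch 2| = |Patch 1| − |Patch 1∩Patch 2| = 17 − 8 = 9.00.

9.00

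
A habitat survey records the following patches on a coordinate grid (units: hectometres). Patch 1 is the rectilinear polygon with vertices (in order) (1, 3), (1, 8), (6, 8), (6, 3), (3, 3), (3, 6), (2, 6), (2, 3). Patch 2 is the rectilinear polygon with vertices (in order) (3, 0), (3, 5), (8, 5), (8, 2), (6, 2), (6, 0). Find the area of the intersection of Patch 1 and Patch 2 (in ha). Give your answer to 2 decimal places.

The intersection is the polygon with vertices (6,3), (3,3), (3,5), (6,5).
By the shoelace formula its area is 6.00.

6.00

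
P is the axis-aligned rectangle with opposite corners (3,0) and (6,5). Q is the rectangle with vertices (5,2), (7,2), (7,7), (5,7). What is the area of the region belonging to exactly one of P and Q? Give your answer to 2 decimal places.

19.00

|P∩Q|: x∈[5,6], y∈[2,5] → 1·3 = 3.
|P △ Q| = |P| + |Q| − 2·|P∩Q| = 15 + 10 − 6 = 19.00.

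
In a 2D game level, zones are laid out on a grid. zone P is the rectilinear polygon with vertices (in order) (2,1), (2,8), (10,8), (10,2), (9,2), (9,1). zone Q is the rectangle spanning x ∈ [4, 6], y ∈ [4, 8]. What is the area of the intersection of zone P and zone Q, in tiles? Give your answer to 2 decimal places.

8.00

The intersection is the polygon with vertices (6,8), (6,4), (4,4), (4,8).
By the shoelace formula its area is 8.00.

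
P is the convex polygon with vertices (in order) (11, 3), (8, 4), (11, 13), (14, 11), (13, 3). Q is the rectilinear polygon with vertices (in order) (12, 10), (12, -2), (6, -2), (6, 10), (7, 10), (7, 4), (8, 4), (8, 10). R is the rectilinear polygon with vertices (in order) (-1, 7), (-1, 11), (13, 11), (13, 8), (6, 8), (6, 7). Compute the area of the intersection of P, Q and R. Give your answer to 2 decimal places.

4.67

The intersection is the polygon with vertices (10,10), (12,10), (12,8), (9.333,8).
By the shoelace formula its area is 4.67.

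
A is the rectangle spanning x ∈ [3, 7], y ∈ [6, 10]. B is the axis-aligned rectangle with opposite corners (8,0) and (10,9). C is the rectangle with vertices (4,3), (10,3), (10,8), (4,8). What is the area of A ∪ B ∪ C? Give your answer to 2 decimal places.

By inclusion–exclusion:
Individual areas: |A| = 16, |B| = 18, |C| = 30.
|A∩B| = 0 (no overlap).
|A∩C|: x∈[4,7], y∈[6,8] → 3·2 = 6.
|B∩C|: x∈[8,10], y∈[3,8] → 2·5 = 10.
|A∩B∩C| = 0.
|A ∪ B ∪ C| = 64 − 16 + 0 = 48.00.

48.00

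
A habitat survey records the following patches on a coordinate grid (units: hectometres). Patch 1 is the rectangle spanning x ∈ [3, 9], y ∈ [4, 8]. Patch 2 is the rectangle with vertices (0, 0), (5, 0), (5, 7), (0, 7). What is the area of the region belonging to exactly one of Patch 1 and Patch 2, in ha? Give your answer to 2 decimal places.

|Patch 1∩Patch 2|: x∈[3,5], y∈[4,7] → 2·3 = 6.
|Patch 1 △ Patch 2| = |Patch 1| + |Patch 2| − 2·|Patch 1∩Patch 2| = 24 + 35 − 12 = 47.00.

47.00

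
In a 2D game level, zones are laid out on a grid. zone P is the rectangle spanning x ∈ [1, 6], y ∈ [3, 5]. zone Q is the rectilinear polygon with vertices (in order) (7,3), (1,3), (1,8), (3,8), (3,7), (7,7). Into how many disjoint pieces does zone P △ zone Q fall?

1

zone P △ zone Q is a single connected region.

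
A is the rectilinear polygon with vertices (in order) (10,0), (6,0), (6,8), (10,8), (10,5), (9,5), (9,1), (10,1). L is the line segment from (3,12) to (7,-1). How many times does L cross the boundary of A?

The segment meets the boundary at (6.692,0), (6,2.25).

2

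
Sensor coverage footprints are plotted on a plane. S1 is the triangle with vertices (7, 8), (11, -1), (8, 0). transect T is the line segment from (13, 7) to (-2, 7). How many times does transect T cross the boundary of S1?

The segment meets the boundary at (7.125,7), (7.444,7).

2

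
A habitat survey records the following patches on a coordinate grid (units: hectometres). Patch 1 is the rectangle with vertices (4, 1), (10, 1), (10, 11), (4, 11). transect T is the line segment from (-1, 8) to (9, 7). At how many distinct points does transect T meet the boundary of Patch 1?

1

The segment meets the boundary at (4,7.5).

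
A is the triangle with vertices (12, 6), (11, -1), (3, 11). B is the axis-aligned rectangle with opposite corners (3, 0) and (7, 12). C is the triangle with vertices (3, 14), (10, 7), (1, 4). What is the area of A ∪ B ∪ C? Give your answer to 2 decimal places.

87.46

By inclusion–exclusion:
Individual areas: |A| = 34, |B| = 48, |C| = 42.
|A∩B| = 7.5556.
|A∩C| = 11.6023.
|B∩C| = 24.6667.
|A∩B∩C| = 7.2828.
|A ∪ B ∪ C| = 124 − 43.8245 + 7.2828 = 87.46.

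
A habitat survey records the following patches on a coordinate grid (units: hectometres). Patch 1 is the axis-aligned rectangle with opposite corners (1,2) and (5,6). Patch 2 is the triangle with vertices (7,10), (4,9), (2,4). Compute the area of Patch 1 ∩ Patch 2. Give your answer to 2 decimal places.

0.87

The intersection is the polygon with vertices (3.667,6), (2,4), (2.8,6).
By the shoelace formula its area is 0.87.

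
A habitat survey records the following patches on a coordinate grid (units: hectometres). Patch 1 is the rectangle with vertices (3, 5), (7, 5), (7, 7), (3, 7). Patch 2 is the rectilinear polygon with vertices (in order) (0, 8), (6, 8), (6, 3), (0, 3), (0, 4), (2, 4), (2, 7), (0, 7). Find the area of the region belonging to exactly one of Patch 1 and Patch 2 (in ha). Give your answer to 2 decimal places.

20.00

|Patch 1| = 8, |Patch 2| = 24, |Patch 1∩Patch 2| = 6.
|Patch 1 △ Patch 2| = |Patch 1| + |Patch 2| − 2·|Patch 1∩Patch 2| = 8 + 24 − 12 = 20.00.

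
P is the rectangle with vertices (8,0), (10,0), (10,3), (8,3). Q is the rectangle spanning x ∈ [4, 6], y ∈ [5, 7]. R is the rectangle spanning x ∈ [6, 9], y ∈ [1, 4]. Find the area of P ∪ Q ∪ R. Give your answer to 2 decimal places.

By inclusion–exclusion:
Individual areas: |P| = 6, |Q| = 4, |R| = 9.
|P∩Q| = 0 (no overlap).
|P∩R|: x∈[8,9], y∈[1,3] → 1·2 = 2.
|Q∩R| = 0 (no overlap).
|P∩Q∩R| = 0.
|P ∪ Q ∪ R| = 19 − 2 + 0 = 17.00.

17.00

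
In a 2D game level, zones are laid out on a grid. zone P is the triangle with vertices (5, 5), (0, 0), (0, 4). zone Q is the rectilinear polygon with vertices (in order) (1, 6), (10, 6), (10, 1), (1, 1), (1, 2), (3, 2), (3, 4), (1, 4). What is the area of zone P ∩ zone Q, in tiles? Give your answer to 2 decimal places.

2.90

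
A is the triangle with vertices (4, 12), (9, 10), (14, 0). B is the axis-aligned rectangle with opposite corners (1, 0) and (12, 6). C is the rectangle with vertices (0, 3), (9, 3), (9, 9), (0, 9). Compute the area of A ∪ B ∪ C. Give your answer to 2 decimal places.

107.85

By inclusion–exclusion:
Individual areas: |A| = 20, |B| = 66, |C| = 54.
|A∩B| = 4.4.
|A∩C| = 3.75.
|B∩C|: x∈[1,9], y∈[3,6] → 8·3 = 24.
|A∩B∩C| = 0.
|A ∪ B ∪ C| = 140 − 32.15 + 0 = 107.85.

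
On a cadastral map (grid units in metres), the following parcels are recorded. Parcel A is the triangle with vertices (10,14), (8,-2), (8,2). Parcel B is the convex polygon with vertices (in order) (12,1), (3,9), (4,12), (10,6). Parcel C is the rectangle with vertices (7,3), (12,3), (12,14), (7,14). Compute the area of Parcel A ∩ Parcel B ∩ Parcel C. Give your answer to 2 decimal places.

The intersection is the polygon with vertices (8.371,4.226), (8.857,7.143), (9.111,6.889), (8.738,3.9).
By the shoelace formula its area is 1.04.

1.04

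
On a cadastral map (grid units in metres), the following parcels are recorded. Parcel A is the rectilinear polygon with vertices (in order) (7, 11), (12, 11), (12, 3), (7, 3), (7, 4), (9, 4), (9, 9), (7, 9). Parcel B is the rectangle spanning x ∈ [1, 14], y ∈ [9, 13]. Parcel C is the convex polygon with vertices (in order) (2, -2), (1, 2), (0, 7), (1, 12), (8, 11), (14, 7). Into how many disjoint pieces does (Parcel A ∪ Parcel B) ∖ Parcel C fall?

(Parcel A ∪ Parcel B) ∖ Parcel C splits into 2 disjoint pieces (area 4.1667, area 31.8333).

2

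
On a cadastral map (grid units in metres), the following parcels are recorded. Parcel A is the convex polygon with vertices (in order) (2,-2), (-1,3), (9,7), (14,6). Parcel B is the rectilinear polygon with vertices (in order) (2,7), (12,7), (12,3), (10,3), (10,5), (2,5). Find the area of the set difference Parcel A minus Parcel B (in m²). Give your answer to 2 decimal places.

44.90

|Parcel A| = 57, |Parcel A∩Parcel B| = 12.1.
|Parcel A ∖ Parcel B| = |Parcel A| − |Parcel A∩Parcel B| = 57 − 12.1 = 44.90.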